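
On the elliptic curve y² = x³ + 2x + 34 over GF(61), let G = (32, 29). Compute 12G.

Repeated addition: build up to 12G.
2G: tangent at (32, 29): λ = (3·32² + 2)/(2·29) ≡ 24/58. 58⁻¹ ≡ 20 (mod 61) since 58·20 = 1160 ≡ 1, so λ ≡ 24·20 ≡ 53.
  x = λ² - 32 - 32 = 2809 - 64 ≡ 0; y = λ·(32 - 0) - 29 ≡ 20. → (0, 20)
3G: (0, 20) + (32, 29). λ = (29 - 20)/(32 - 0) ≡ 9/32 mod 61. 32⁻¹ ≡ 21 (mod 61), so λ ≡ 6.
  x = λ² - 0 - 32 = 36 - 32 ≡ 4; y = λ·(0 - 4) - 20 ≡ 17. → (4, 17)
4G: (4, 17) + (32, 29). λ = (29 - 17)/(32 - 4) ≡ 12/28 mod 61. 28⁻¹ ≡ 24 (mod 61), so λ ≡ 44.
  x = λ² - 4 - 32 = 1936 - 36 ≡ 9; y = λ·(4 - 9) - 17 ≡ 7. → (9, 7)
5G: (9, 7) + (32, 29). λ = (29 - 7)/(32 - 9) ≡ 22/23 mod 61. 23⁻¹ ≡ 8 (mod 61), so λ ≡ 54.
  x = λ² - 9 - 32 = 2916 - 41 ≡ 8; y = λ·(9 - 8) - 7 ≡ 47. → (8, 47)
6G: (8, 47) + (32, 29). λ = (29 - 47)/(32 - 8) ≡ 43/24 mod 61. 24⁻¹ ≡ 28 (mod 61), so λ ≡ 45.
  x = λ² - 8 - 32 = 2025 - 40 ≡ 33; y = λ·(8 - 33) - 47 ≡ 48. → (33, 48)
7G: (33, 48) + (32, 29). λ = (29 - 48)/(32 - 33) ≡ 42/60 mod 61. 60⁻¹ ≡ 60 (mod 61), so λ ≡ 19.
  x = λ² - 33 - 32 = 361 - 65 ≡ 52; y = λ·(33 - 52) - 48 ≡ 18. → (52, 18)
8G: (52, 18) + (32, 29). λ = (29 - 18)/(32 - 52) ≡ 11/41 mod 61. 41⁻¹ ≡ 3 (mod 61), so λ ≡ 33.
  x = λ² - 52 - 32 = 1089 - 84 ≡ 29; y = λ·(52 - 29) - 18 ≡ 9. → (29, 9)
9G: (29, 9) + (32, 29). λ = (29 - 9)/(32 - 29) ≡ 20/3 mod 61. 3⁻¹ ≡ 41 (mod 61) since 3·41 = 123 ≡ 1, so λ ≡ 27.
  x = λ² - 29 - 32 = 729 - 61 ≡ 58; y = λ·(29 - 58) - 9 ≡ 1. → (58, 1)
10G: (58, 1) + (32, 29). λ = (29 - 1)/(32 - 58) ≡ 28/35 mod 61. 35⁻¹ ≡ 7 (mod 61), so λ ≡ 13.
  x = λ² - 58 - 32 = 169 - 90 ≡ 18; y = λ·(58 - 18) - 1 ≡ 31. → (18, 31)
11G: (18, 31) + (32, 29). λ = (29 - 31)/(32 - 18) ≡ 59/14 mod 61. 14⁻¹ ≡ 48 (mod 61), so λ ≡ 26.
  x = λ² - 18 - 32 = 676 - 50 ≡ 16; y = λ·(18 - 16) - 31 ≡ 21. → (16, 21)
12G: (16, 21) + (32, 29). λ = (29 - 21)/(32 - 16) ≡ 8/16 mod 61. 16⁻¹ ≡ 42 (mod 61) since 16·42 = 672 ≡ 1, so λ ≡ 31.
  x = λ² - 16 - 32 = 961 - 48 ≡ 59; y = λ·(16 - 59) - 21 ≡ 49. → (59, 49)

(59, 49)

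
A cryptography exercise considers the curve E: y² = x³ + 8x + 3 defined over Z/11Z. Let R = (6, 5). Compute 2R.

tangent at (6, 5): λ = (3·6² + 8)/(2·5) ≡ 6/10. 10⁻¹ ≡ 10 (mod 11), so λ ≡ 6·10 ≡ 5.
  x = λ² - 6 - 6 = 25 - 12 ≡ 2; y = λ·(6 - 2) - 5 ≡ 4. → (2, 4)

(2, 4)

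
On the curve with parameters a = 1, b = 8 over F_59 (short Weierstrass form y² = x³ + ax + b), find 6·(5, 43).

(32, 2)

Write Q = (5, 43).
Double-and-add on 6 = (110)₂. Start with Q = (5, 43) for the leading 1-bit.
double: tangent at (5, 43): λ = (3·5² + 1)/(2·43) ≡ 17/27. 27⁻¹ ≡ 35 (mod 59) since 27·35 = 945 ≡ 1, so λ ≡ 17·35 ≡ 5.
  x = λ² - 5 - 5 = 25 - 10 ≡ 15; y = λ·(5 - 15) - 43 ≡ 25. → (15, 25)
add Q: (15, 25) + (5, 43). λ = (43 - 25)/(5 - 15) ≡ 18/49 mod 59. 49⁻¹ ≡ 53 (mod 59) since 49·53 = 2597 ≡ 1, so λ ≡ 10.
  x = λ² - 15 - 5 = 100 - 20 ≡ 21; y = λ·(15 - 21) - 25 ≡ 33. → (21, 33)
double: tangent at (21, 33): λ = (3·21² + 1)/(2·33) ≡ 26/7. 7⁻¹ ≡ 17 (mod 59) since 7·17 = 119 ≡ 1, so λ ≡ 26·17 ≡ 29.
  x = λ² - 21 - 21 = 841 - 42 ≡ 32; y = λ·(21 - 32) - 33 ≡ 2. → (32, 2)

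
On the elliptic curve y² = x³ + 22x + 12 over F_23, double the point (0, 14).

tangent at (0, 14): λ = (3·0² + 22)/(2·14) ≡ 22/5. 5⁻¹ ≡ 14 (mod 23) since 5·14 = 70 ≡ 1, so λ ≡ 22·14 ≡ 9.
  x = λ² - 0 - 0 = 81 - 0 ≡ 12; y = λ·(0 - 12) - 14 ≡ 16. → (12, 16)

(12, 16)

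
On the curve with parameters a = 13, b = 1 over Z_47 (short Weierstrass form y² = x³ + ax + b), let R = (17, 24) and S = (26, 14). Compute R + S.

(17, 24) + (26, 14). λ = (14 - 24)/(26 - 17) ≡ 37/9 mod 47. 9⁻¹ ≡ 21 (mod 47) since 9·21 = 189 ≡ 1, so λ ≡ 25.
  x = λ² - 17 - 26 = 625 - 43 ≡ 18; y = λ·(17 - 18) - 24 ≡ 45. → (18, 45)

(18, 45)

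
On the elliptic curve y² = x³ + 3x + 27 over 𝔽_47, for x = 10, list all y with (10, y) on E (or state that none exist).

none

x³ + 3x + 27 = 1057 ≡ 23 (mod 47).
23 is a non-residue mod 47; no y exists.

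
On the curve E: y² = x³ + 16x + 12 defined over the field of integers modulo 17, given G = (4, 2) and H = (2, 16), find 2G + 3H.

First 2G:
Repeated addition: build up to 2G.
2G: tangent at (4, 2): λ = (3·4² + 16)/(2·2) ≡ 13/4. 4⁻¹ ≡ 13 (mod 17) since 4·13 = 52 ≡ 1, so λ ≡ 13·13 ≡ 16.
  x = λ² - 4 - 4 = 256 - 8 ≡ 10; y = λ·(4 - 10) - 2 ≡ 4. → (10, 4)
2G = (10, 4).
Next 3H:
Repeated addition: build up to 3H.
2H: tangent at (2, 16): λ = (3·2² + 16)/(2·16) ≡ 11/15. 15⁻¹ ≡ 8 (mod 17), so λ ≡ 11·8 ≡ 3.
  x = λ² - 2 - 2 = 9 - 4 ≡ 5; y = λ·(2 - 5) - 16 ≡ 9. → (5, 9)
3H: (5, 9) + (2, 16). λ = (16 - 9)/(2 - 5) ≡ 7/14 mod 17. 14⁻¹ ≡ 11 (mod 17) since 14·11 = 154 ≡ 1, so λ ≡ 9.
  x = λ² - 5 - 2 = 81 - 7 ≡ 6; y = λ·(5 - 6) - 9 ≡ 16. → (6, 16)
3H = (6, 16).
Finally 2G + 3H:
(10, 4) + (6, 16). λ = (16 - 4)/(6 - 10) ≡ 12/13 mod 17. 13⁻¹ ≡ 4 (mod 17), so λ ≡ 14.
  x = λ² - 10 - 6 = 196 - 16 ≡ 10; y = λ·(10 - 10) - 4 ≡ 13. → (10, 13)

(10, 13)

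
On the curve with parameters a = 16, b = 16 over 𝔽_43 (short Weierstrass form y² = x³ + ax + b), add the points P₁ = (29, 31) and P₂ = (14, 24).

(35, 35)

(29, 31) + (14, 24). λ = (24 - 31)/(14 - 29) ≡ 36/28 mod 43. 28⁻¹ ≡ 20 (mod 43), so λ ≡ 32.
  x = λ² - 29 - 14 = 1024 - 43 ≡ 35; y = λ·(29 - 35) - 31 ≡ 35. → (35, 35)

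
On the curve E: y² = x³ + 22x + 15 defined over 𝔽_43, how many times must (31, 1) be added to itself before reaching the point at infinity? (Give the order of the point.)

2P: tangent at (31, 1): λ = (3·31² + 22)/(2·1) ≡ 24/2. 2⁻¹ ≡ 22 (mod 43), so λ ≡ 24·22 ≡ 12.
  x = λ² - 31 - 31 = 144 - 62 ≡ 39; y = λ·(31 - 39) - 1 ≡ 32. → (39, 32)
3P: (39, 32) + (31, 1). λ = (1 - 32)/(31 - 39) ≡ 12/35 mod 43. 35⁻¹ ≡ 16 (mod 43) since 35·16 = 560 ≡ 1, so λ ≡ 20.
  x = λ² - 39 - 31 = 400 - 70 ≡ 29; y = λ·(39 - 29) - 32 ≡ 39. → (29, 39)
4P: (29, 39) + (31, 1). λ = (1 - 39)/(31 - 29) ≡ 5/2 mod 43. 2⁻¹ ≡ 22 (mod 43), so λ ≡ 24.
  x = λ² - 29 - 31 = 576 - 60 ≡ 0; y = λ·(29 - 0) - 39 ≡ 12. → (0, 12)
5P: (0, 12) + (31, 1). λ = (1 - 12)/(31 - 0) ≡ 32/31 mod 43. 31⁻¹ ≡ 25 (mod 43) since 31·25 = 775 ≡ 1, so λ ≡ 26.
  x = λ² - 0 - 31 = 676 - 31 ≡ 0; y = λ·(0 - 0) - 12 ≡ 31. → (0, 31)
6P: (0, 31) + (31, 1). λ = (1 - 31)/(31 - 0) ≡ 13/31 mod 43. 31⁻¹ ≡ 25 (mod 43) since 31·25 = 775 ≡ 1, so λ ≡ 24.
  x = λ² - 0 - 31 = 576 - 31 ≡ 29; y = λ·(0 - 29) - 31 ≡ 4. → (29, 4)
7P: (29, 4) + (31, 1). λ = (1 - 4)/(31 - 29) ≡ 40/2 mod 43. 2⁻¹ ≡ 22 (mod 43), so λ ≡ 20.
  x = λ² - 29 - 31 = 400 - 60 ≡ 39; y = λ·(29 - 39) - 4 ≡ 11. → (39, 11)
8P: (39, 11) + (31, 1). λ = (1 - 11)/(31 - 39) ≡ 33/35 mod 43. 35⁻¹ ≡ 16 (mod 43) since 35·16 = 560 ≡ 1, so λ ≡ 12.
  x = λ² - 39 - 31 = 144 - 70 ≡ 31; y = λ·(39 - 31) - 11 ≡ 42. → (31, 42)
9P: (31, 42) + (31, 1): same x and y₁ ≡ -y₂, so the sum is the point at infinity.
9P = the point at infinity, so the order is 9.

9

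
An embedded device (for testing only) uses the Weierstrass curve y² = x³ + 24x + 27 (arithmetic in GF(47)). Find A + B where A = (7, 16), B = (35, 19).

(7, 16) + (35, 19). λ = (19 - 16)/(35 - 7) ≡ 3/28 mod 47. 28⁻¹ ≡ 42 (mod 47), so λ ≡ 32.
  x = λ² - 7 - 35 = 1024 - 42 ≡ 42; y = λ·(7 - 42) - 16 ≡ 39. → (42, 39)

(42, 39)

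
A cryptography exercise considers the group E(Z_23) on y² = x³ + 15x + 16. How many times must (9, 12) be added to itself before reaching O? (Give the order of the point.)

8

2P: tangent at (9, 12): λ = (3·9² + 15)/(2·12) ≡ 5/1. 1⁻¹ ≡ 1 (mod 23) since 1·1 = 1 ≡ 1, so λ ≡ 5·1 ≡ 5.
  x = λ² - 9 - 9 = 25 - 18 ≡ 7; y = λ·(9 - 7) - 12 ≡ 21. → (7, 21)
3P: (7, 21) + (9, 12). λ = (12 - 21)/(9 - 7) ≡ 14/2 mod 23. 2⁻¹ ≡ 12 (mod 23) since 2·12 = 24 ≡ 1, so λ ≡ 7.
  x = λ² - 7 - 9 = 49 - 16 ≡ 10; y = λ·(7 - 10) - 21 ≡ 4. → (10, 4)
4P: (10, 4) + (9, 12). λ = (12 - 4)/(9 - 10) ≡ 8/22 mod 23. 22⁻¹ ≡ 22 (mod 23) since 22·22 = 484 ≡ 1, so λ ≡ 15.
  x = λ² - 10 - 9 = 225 - 19 ≡ 22; y = λ·(10 - 22) - 4 ≡ 0. → (22, 0)
5P: (22, 0) + (9, 12). λ = (12 - 0)/(9 - 22) ≡ 12/10 mod 23. 10⁻¹ ≡ 7 (mod 23), so λ ≡ 15.
  x = λ² - 22 - 9 = 225 - 31 ≡ 10; y = λ·(22 - 10) - 0 ≡ 19. → (10, 19)
6P: (10, 19) + (9, 12). λ = (12 - 19)/(9 - 10) ≡ 16/22 mod 23. 22⁻¹ ≡ 22 (mod 23) since 22·22 = 484 ≡ 1, so λ ≡ 7.
  x = λ² - 10 - 9 = 49 - 19 ≡ 7; y = λ·(10 - 7) - 19 ≡ 2. → (7, 2)
7P: (7, 2) + (9, 12). λ = (12 - 2)/(9 - 7) ≡ 10/2 mod 23. 2⁻¹ ≡ 12 (mod 23) since 2·12 = 24 ≡ 1, so λ ≡ 5.
  x = λ² - 7 - 9 = 25 - 16 ≡ 9; y = λ·(7 - 9) - 2 ≡ 11. → (9, 11)
8P: (9, 11) + (9, 12): same x and y₁ ≡ -y₂, so the sum is O.
8P = O, so the order is 8.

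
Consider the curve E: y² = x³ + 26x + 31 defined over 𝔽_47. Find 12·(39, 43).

Write Q = (39, 43).
Repeated addition: build up to 12Q.
2Q: tangent at (39, 43): λ = (3·39² + 26)/(2·43) ≡ 30/39. 39⁻¹ ≡ 41 (mod 47) since 39·41 = 1599 ≡ 1, so λ ≡ 30·41 ≡ 8.
  x = λ² - 39 - 39 = 64 - 78 ≡ 33; y = λ·(39 - 33) - 43 ≡ 5. → (33, 5)
3Q: (33, 5) + (39, 43). λ = (43 - 5)/(39 - 33) ≡ 38/6 mod 47. 6⁻¹ ≡ 8 (mod 47), so λ ≡ 22.
  x = λ² - 33 - 39 = 484 - 72 ≡ 36; y = λ·(33 - 36) - 5 ≡ 23. → (36, 23)
4Q: (36, 23) + (39, 43). λ = (43 - 23)/(39 - 36) ≡ 20/3 mod 47. 3⁻¹ ≡ 16 (mod 47), so λ ≡ 38.
  x = λ² - 36 - 39 = 1444 - 75 ≡ 6; y = λ·(36 - 6) - 23 ≡ 36. → (6, 36)
5Q: (6, 36) + (39, 43). λ = (43 - 36)/(39 - 6) ≡ 7/33 mod 47. 33⁻¹ ≡ 10 (mod 47), so λ ≡ 23.
  x = λ² - 6 - 39 = 529 - 45 ≡ 14; y = λ·(6 - 14) - 36 ≡ 15. → (14, 15)
6Q: (14, 15) + (39, 43). λ = (43 - 15)/(39 - 14) ≡ 28/25 mod 47. 25⁻¹ ≡ 32 (mod 47), so λ ≡ 3.
  x = λ² - 14 - 39 = 9 - 53 ≡ 3; y = λ·(14 - 3) - 15 ≡ 18. → (3, 18)
7Q: (3, 18) + (39, 43). λ = (43 - 18)/(39 - 3) ≡ 25/36 mod 47. 36⁻¹ ≡ 17 (mod 47) since 36·17 = 612 ≡ 1, so λ ≡ 2.
  x = λ² - 3 - 39 = 4 - 42 ≡ 9; y = λ·(3 - 9) - 18 ≡ 17. → (9, 17)
8Q: (9, 17) + (39, 43). λ = (43 - 17)/(39 - 9) ≡ 26/30 mod 47. 30⁻¹ ≡ 11 (mod 47), so λ ≡ 4.
  x = λ² - 9 - 39 = 16 - 48 ≡ 15; y = λ·(9 - 15) - 17 ≡ 6. → (15, 6)
9Q: (15, 6) + (39, 43). λ = (43 - 6)/(39 - 15) ≡ 37/24 mod 47. 24⁻¹ ≡ 2 (mod 47), so λ ≡ 27.
  x = λ² - 15 - 39 = 729 - 54 ≡ 17; y = λ·(15 - 17) - 6 ≡ 34. → (17, 34)
10Q: (17, 34) + (39, 43). λ = (43 - 34)/(39 - 17) ≡ 9/22 mod 47. 22⁻¹ ≡ 15 (mod 47), so λ ≡ 41.
  x = λ² - 17 - 39 = 1681 - 56 ≡ 27; y = λ·(17 - 27) - 34 ≡ 26. → (27, 26)
11Q: (27, 26) + (39, 43). λ = (43 - 26)/(39 - 27) ≡ 17/12 mod 47. 12⁻¹ ≡ 4 (mod 47) since 12·4 = 48 ≡ 1, so λ ≡ 21.
  x = λ² - 27 - 39 = 441 - 66 ≡ 46; y = λ·(27 - 46) - 26 ≡ 45. → (46, 45)
12Q: (46, 45) + (39, 43). λ = (43 - 45)/(39 - 46) ≡ 45/40 mod 47. 40⁻¹ ≡ 20 (mod 47), so λ ≡ 7.
  x = λ² - 46 - 39 = 49 - 85 ≡ 11; y = λ·(46 - 11) - 45 ≡ 12. → (11, 12)

(11, 12)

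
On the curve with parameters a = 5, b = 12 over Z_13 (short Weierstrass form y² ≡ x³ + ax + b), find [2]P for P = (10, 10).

tangent at (10, 10): λ = (3·10² + 5)/(2·10) ≡ 6/7. 7⁻¹ ≡ 2 (mod 13), so λ ≡ 6·2 ≡ 12.
  x = λ² - 10 - 10 = 144 - 20 ≡ 7; y = λ·(10 - 7) - 10 ≡ 0. → (7, 0)

(7, 0)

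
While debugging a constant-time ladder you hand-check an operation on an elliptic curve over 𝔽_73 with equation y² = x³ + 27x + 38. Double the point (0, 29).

tangent at (0, 29): λ = (3·0² + 27)/(2·29) ≡ 27/58. 58⁻¹ ≡ 34 (mod 73), so λ ≡ 27·34 ≡ 42.
  x = λ² - 0 - 0 = 1764 - 0 ≡ 12; y = λ·(0 - 12) - 29 ≡ 51. → (12, 51)

(12, 51)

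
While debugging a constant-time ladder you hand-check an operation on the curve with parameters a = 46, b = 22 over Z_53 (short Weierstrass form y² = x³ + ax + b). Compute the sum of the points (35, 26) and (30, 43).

(25, 46)

(35, 26) + (30, 43). λ = (43 - 26)/(30 - 35) ≡ 17/48 mod 53. 48⁻¹ ≡ 21 (mod 53), so λ ≡ 39.
  x = λ² - 35 - 30 = 1521 - 65 ≡ 25; y = λ·(35 - 25) - 26 ≡ 46. → (25, 46)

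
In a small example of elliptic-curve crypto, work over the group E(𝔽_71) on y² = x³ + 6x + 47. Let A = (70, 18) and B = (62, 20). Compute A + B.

(50, 48)

(70, 18) + (62, 20). λ = (20 - 18)/(62 - 70) ≡ 2/63 mod 71. 63⁻¹ ≡ 62 (mod 71) since 63·62 = 3906 ≡ 1, so λ ≡ 53.
  x = λ² - 70 - 62 = 2809 - 132 ≡ 50; y = λ·(70 - 50) - 18 ≡ 48. → (50, 48)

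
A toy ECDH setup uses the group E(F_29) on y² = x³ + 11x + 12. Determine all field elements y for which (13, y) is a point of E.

none

x³ + 11x + 12 = 2352 ≡ 3 (mod 29).
3 is a non-residue mod 29; no y exists.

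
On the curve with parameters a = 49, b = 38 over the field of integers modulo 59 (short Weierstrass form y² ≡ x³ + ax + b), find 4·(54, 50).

(11, 16)

Write Q = (54, 50).
Repeated addition: build up to 4Q.
2Q: tangent at (54, 50): λ = (3·54² + 49)/(2·50) ≡ 6/41. 41⁻¹ ≡ 36 (mod 59), so λ ≡ 6·36 ≡ 39.
  x = λ² - 54 - 54 = 1521 - 108 ≡ 56; y = λ·(54 - 56) - 50 ≡ 49. → (56, 49)
3Q: (56, 49) + (54, 50). λ = (50 - 49)/(54 - 56) ≡ 1/57 mod 59. 57⁻¹ ≡ 29 (mod 59) since 57·29 = 1653 ≡ 1, so λ ≡ 29.
  x = λ² - 56 - 54 = 841 - 110 ≡ 23; y = λ·(56 - 23) - 49 ≡ 23. → (23, 23)
4Q: (23, 23) + (54, 50). λ = (50 - 23)/(54 - 23) ≡ 27/31 mod 59. 31⁻¹ ≡ 40 (mod 59) since 31·40 = 1240 ≡ 1, so λ ≡ 18.
  x = λ² - 23 - 54 = 324 - 77 ≡ 11; y = λ·(23 - 11) - 23 ≡ 16. → (11, 16)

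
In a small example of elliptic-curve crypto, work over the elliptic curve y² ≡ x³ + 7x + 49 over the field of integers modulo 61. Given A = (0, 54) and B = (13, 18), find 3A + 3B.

First 3A:
Repeated addition: build up to 3A.
2A: tangent at (0, 54): λ = (3·0² + 7)/(2·54) ≡ 7/47. 47⁻¹ ≡ 13 (mod 61), so λ ≡ 7·13 ≡ 30.
  x = λ² - 0 - 0 = 900 - 0 ≡ 46; y = λ·(0 - 46) - 54 ≡ 30. → (46, 30)
3A: (46, 30) + (0, 54). λ = (54 - 30)/(0 - 46) ≡ 24/15 mod 61. 15⁻¹ ≡ 57 (mod 61), so λ ≡ 26.
  x = λ² - 46 - 0 = 676 - 46 ≡ 20; y = λ·(46 - 20) - 30 ≡ 36. → (20, 36)
3A = (20, 36).
Next 3B:
Repeated addition: build up to 3B.
2B: tangent at (13, 18): λ = (3·13² + 7)/(2·18) ≡ 26/36. 36⁻¹ ≡ 39 (mod 61), so λ ≡ 26·39 ≡ 38.
  x = λ² - 13 - 13 = 1444 - 26 ≡ 15; y = λ·(13 - 15) - 18 ≡ 28. → (15, 28)
3B: (15, 28) + (13, 18). λ = (18 - 28)/(13 - 15) ≡ 51/59 mod 61. 59⁻¹ ≡ 30 (mod 61) since 59·30 = 1770 ≡ 1, so λ ≡ 5.
  x = λ² - 15 - 13 = 25 - 28 ≡ 58; y = λ·(15 - 58) - 28 ≡ 1. → (58, 1)
3B = (58, 1).
Finally 3A + 3B:
(20, 36) + (58, 1). λ = (1 - 36)/(58 - 20) ≡ 26/38 mod 61. 38⁻¹ ≡ 53 (mod 61), so λ ≡ 36.
  x = λ² - 20 - 58 = 1296 - 78 ≡ 59; y = λ·(20 - 59) - 36 ≡ 24. → (59, 24)

(59, 24)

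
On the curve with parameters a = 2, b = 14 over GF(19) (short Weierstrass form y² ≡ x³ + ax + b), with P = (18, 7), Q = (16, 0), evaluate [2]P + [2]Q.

(3, 16)

First 2P:
Repeated addition: build up to 2P.
2P: tangent at (18, 7): λ = (3·18² + 2)/(2·7) ≡ 5/14. 14⁻¹ ≡ 15 (mod 19) since 14·15 = 210 ≡ 1, so λ ≡ 5·15 ≡ 18.
  x = λ² - 18 - 18 = 324 - 36 ≡ 3; y = λ·(18 - 3) - 7 ≡ 16. → (3, 16)
2P = (3, 16).
Next 2Q:
Repeated addition: build up to 2Q.
2Q: (16, 0) + (16, 0): same x and y₁ ≡ -y₂, so the sum is O.
2Q = O.
Finally 2P + 2Q:
(3, 16) + O = (3, 16) (identity).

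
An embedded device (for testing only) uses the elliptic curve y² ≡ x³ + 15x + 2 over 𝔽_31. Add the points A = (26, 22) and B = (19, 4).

(4, 8)

(26, 22) + (19, 4). λ = (4 - 22)/(19 - 26) ≡ 13/24 mod 31. 24⁻¹ ≡ 22 (mod 31), so λ ≡ 7.
  x = λ² - 26 - 19 = 49 - 45 ≡ 4; y = λ·(26 - 4) - 22 ≡ 8. → (4, 8)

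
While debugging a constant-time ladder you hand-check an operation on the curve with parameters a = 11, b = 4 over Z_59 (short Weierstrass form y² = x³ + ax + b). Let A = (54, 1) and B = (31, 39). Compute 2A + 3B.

First 2A:
Repeated addition: build up to 2A.
2A: tangent at (54, 1): λ = (3·54² + 11)/(2·1) ≡ 27/2. 2⁻¹ ≡ 30 (mod 59) since 2·30 = 60 ≡ 1, so λ ≡ 27·30 ≡ 43.
  x = λ² - 54 - 54 = 1849 - 108 ≡ 30; y = λ·(54 - 30) - 1 ≡ 28. → (30, 28)
2A = (30, 28).
Next 3B:
Repeated addition: build up to 3B.
2B: tangent at (31, 39): λ = (3·31² + 11)/(2·39) ≡ 3/19. 19⁻¹ ≡ 28 (mod 59), so λ ≡ 3·28 ≡ 25.
  x = λ² - 31 - 31 = 625 - 62 ≡ 32; y = λ·(31 - 32) - 39 ≡ 54. → (32, 54)
3B: (32, 54) + (31, 39). λ = (39 - 54)/(31 - 32) ≡ 44/58 mod 59. 58⁻¹ ≡ 58 (mod 59), so λ ≡ 15.
  x = λ² - 32 - 31 = 225 - 63 ≡ 44; y = λ·(32 - 44) - 54 ≡ 2. → (44, 2)
3B = (44, 2).
Finally 2A + 3B:
(30, 28) + (44, 2). λ = (2 - 28)/(44 - 30) ≡ 33/14 mod 59. 14⁻¹ ≡ 38 (mod 59) since 14·38 = 532 ≡ 1, so λ ≡ 15.
  x = λ² - 30 - 44 = 225 - 74 ≡ 33; y = λ·(30 - 33) - 28 ≡ 45. → (33, 45)

(33, 45)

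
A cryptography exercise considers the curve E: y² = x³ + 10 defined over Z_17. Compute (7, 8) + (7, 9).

O

The two points share x = 7 and their y-coordinates satisfy 8 + 9 ≡ 0 (mod 17), so they are inverses. Their sum is O.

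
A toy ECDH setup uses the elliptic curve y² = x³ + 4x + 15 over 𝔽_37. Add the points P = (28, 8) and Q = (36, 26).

(28, 8) + (36, 26). λ = (26 - 8)/(36 - 28) ≡ 18/8 mod 37. 8⁻¹ ≡ 14 (mod 37), so λ ≡ 30.
  x = λ² - 28 - 36 = 900 - 64 ≡ 22; y = λ·(28 - 22) - 8 ≡ 24. → (22, 24)

(22, 24)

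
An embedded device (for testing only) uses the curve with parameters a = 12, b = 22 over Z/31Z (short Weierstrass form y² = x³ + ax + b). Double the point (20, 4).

tangent at (20, 4): λ = (3·20² + 12)/(2·4) ≡ 3/8. 8⁻¹ ≡ 4 (mod 31), so λ ≡ 3·4 ≡ 12.
  x = λ² - 20 - 20 = 144 - 40 ≡ 11; y = λ·(20 - 11) - 4 ≡ 11. → (11, 11)

(11, 11)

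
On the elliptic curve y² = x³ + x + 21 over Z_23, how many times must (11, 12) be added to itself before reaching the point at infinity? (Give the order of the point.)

2P: tangent at (11, 12): λ = (3·11² + 1)/(2·12) ≡ 19/1. 1⁻¹ ≡ 1 (mod 23) since 1·1 = 1 ≡ 1, so λ ≡ 19·1 ≡ 19.
  x = λ² - 11 - 11 = 361 - 22 ≡ 17; y = λ·(11 - 17) - 12 ≡ 12. → (17, 12)
3P: (17, 12) + (11, 12). λ = (12 - 12)/(11 - 17) ≡ 0/17 mod 23. 17⁻¹ ≡ 19 (mod 23), so λ ≡ 0.
  x = λ² - 17 - 11 = 0 - 28 ≡ 18; y = λ·(17 - 18) - 12 ≡ 11. → (18, 11)
4P: (18, 11) + (11, 12). λ = (12 - 11)/(11 - 18) ≡ 1/16 mod 23. 16⁻¹ ≡ 13 (mod 23), so λ ≡ 13.
  x = λ² - 18 - 11 = 169 - 29 ≡ 2; y = λ·(18 - 2) - 11 ≡ 13. → (2, 13)
5P: (2, 13) + (11, 12). λ = (12 - 13)/(11 - 2) ≡ 22/9 mod 23. 9⁻¹ ≡ 18 (mod 23) since 9·18 = 162 ≡ 1, so λ ≡ 5.
  x = λ² - 2 - 11 = 25 - 13 ≡ 12; y = λ·(2 - 12) - 13 ≡ 6. → (12, 6)
6P: (12, 6) + (11, 12). λ = (12 - 6)/(11 - 12) ≡ 6/22 mod 23. 22⁻¹ ≡ 22 (mod 23), so λ ≡ 17.
  x = λ² - 12 - 11 = 289 - 23 ≡ 13; y = λ·(12 - 13) - 6 ≡ 0. → (13, 0)
7P: (13, 0) + (11, 12). λ = (12 - 0)/(11 - 13) ≡ 12/21 mod 23. 21⁻¹ ≡ 11 (mod 23), so λ ≡ 17.
  x = λ² - 13 - 11 = 289 - 24 ≡ 12; y = λ·(13 - 12) - 0 ≡ 17. → (12, 17)
8P: (12, 17) + (11, 12). λ = (12 - 17)/(11 - 12) ≡ 18/22 mod 23. 22⁻¹ ≡ 22 (mod 23), so λ ≡ 5.
  x = λ² - 12 - 11 = 25 - 23 ≡ 2; y = λ·(12 - 2) - 17 ≡ 10. → (2, 10)
9P: (2, 10) + (11, 12). λ = (12 - 10)/(11 - 2) ≡ 2/9 mod 23. 9⁻¹ ≡ 18 (mod 23), so λ ≡ 13.
  x = λ² - 2 - 11 = 169 - 13 ≡ 18; y = λ·(2 - 18) - 10 ≡ 12. → (18, 12)
10P: (18, 12) + (11, 12). λ = (12 - 12)/(11 - 18) ≡ 0/16 mod 23. 16⁻¹ ≡ 13 (mod 23) since 16·13 = 208 ≡ 1, so λ ≡ 0.
  x = λ² - 18 - 11 = 0 - 29 ≡ 17; y = λ·(18 - 17) - 12 ≡ 11. → (17, 11)
11P: (17, 11) + (11, 12). λ = (12 - 11)/(11 - 17) ≡ 1/17 mod 23. 17⁻¹ ≡ 19 (mod 23), so λ ≡ 19.
  x = λ² - 17 - 11 = 361 - 28 ≡ 11; y = λ·(17 - 11) - 11 ≡ 11. → (11, 11)
12P: (11, 11) + (11, 12): same x and y₁ ≡ -y₂, so the sum is the point at infinity.
12P = the point at infinity, so the order is 12.

12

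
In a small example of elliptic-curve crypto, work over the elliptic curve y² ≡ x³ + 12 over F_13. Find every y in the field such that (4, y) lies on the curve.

x³ + 0x + 12 = 76 ≡ 11 (mod 13).
11 is a non-residue mod 13; no y exists.

none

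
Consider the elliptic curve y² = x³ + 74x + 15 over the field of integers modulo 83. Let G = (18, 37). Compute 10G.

Repeated addition: build up to 10G.
2G: tangent at (18, 37): λ = (3·18² + 74)/(2·37) ≡ 50/74. 74⁻¹ ≡ 46 (mod 83) since 74·46 = 3404 ≡ 1, so λ ≡ 50·46 ≡ 59.
  x = λ² - 18 - 18 = 3481 - 36 ≡ 42; y = λ·(18 - 42) - 37 ≡ 41. → (42, 41)
3G: (42, 41) + (18, 37). λ = (37 - 41)/(18 - 42) ≡ 79/59 mod 83. 59⁻¹ ≡ 38 (mod 83), so λ ≡ 14.
  x = λ² - 42 - 18 = 196 - 60 ≡ 53; y = λ·(42 - 53) - 41 ≡ 54. → (53, 54)
4G: (53, 54) + (18, 37). λ = (37 - 54)/(18 - 53) ≡ 66/48 mod 83. 48⁻¹ ≡ 64 (mod 83) since 48·64 = 3072 ≡ 1, so λ ≡ 74.
  x = λ² - 53 - 18 = 5476 - 71 ≡ 10; y = λ·(53 - 10) - 54 ≡ 57. → (10, 57)
5G: (10, 57) + (18, 37). λ = (37 - 57)/(18 - 10) ≡ 63/8 mod 83. 8⁻¹ ≡ 52 (mod 83) since 8·52 = 416 ≡ 1, so λ ≡ 39.
  x = λ² - 10 - 18 = 1521 - 28 ≡ 82; y = λ·(10 - 82) - 57 ≡ 40. → (82, 40)
6G: (82, 40) + (18, 37). λ = (37 - 40)/(18 - 82) ≡ 80/19 mod 83. 19⁻¹ ≡ 35 (mod 83), so λ ≡ 61.
  x = λ² - 82 - 18 = 3721 - 100 ≡ 52; y = λ·(82 - 52) - 40 ≡ 47. → (52, 47)
7G: (52, 47) + (18, 37). λ = (37 - 47)/(18 - 52) ≡ 73/49 mod 83. 49⁻¹ ≡ 61 (mod 83), so λ ≡ 54.
  x = λ² - 52 - 18 = 2916 - 70 ≡ 24; y = λ·(52 - 24) - 47 ≡ 54. → (24, 54)
8G: (24, 54) + (18, 37). λ = (37 - 54)/(18 - 24) ≡ 66/77 mod 83. 77⁻¹ ≡ 69 (mod 83), so λ ≡ 72.
  x = λ² - 24 - 18 = 5184 - 42 ≡ 79; y = λ·(24 - 79) - 54 ≡ 53. → (79, 53)
9G: (79, 53) + (18, 37). λ = (37 - 53)/(18 - 79) ≡ 67/22 mod 83. 22⁻¹ ≡ 34 (mod 83) since 22·34 = 748 ≡ 1, so λ ≡ 37.
  x = λ² - 79 - 18 = 1369 - 97 ≡ 27; y = λ·(79 - 27) - 53 ≡ 45. → (27, 45)
10G: (27, 45) + (18, 37). λ = (37 - 45)/(18 - 27) ≡ 75/74 mod 83. 74⁻¹ ≡ 46 (mod 83) since 74·46 = 3404 ≡ 1, so λ ≡ 47.
  x = λ² - 27 - 18 = 2209 - 45 ≡ 6; y = λ·(27 - 6) - 45 ≡ 29. → (6, 29)

(6, 29)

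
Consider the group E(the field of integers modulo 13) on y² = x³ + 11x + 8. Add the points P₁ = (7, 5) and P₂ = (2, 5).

(4, 8)

(7, 5) + (2, 5). λ = (5 - 5)/(2 - 7) ≡ 0/8 mod 13. 8⁻¹ ≡ 5 (mod 13), so λ ≡ 0.
  x = λ² - 7 - 2 = 0 - 9 ≡ 4; y = λ·(7 - 4) - 5 ≡ 8. → (4, 8)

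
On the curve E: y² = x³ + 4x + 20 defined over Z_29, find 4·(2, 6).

Write Q = (2, 6).
Repeated addition: build up to 4Q.
2Q: tangent at (2, 6): λ = (3·2² + 4)/(2·6) ≡ 16/12. 12⁻¹ ≡ 17 (mod 29), so λ ≡ 16·17 ≡ 11.
  x = λ² - 2 - 2 = 121 - 4 ≡ 1; y = λ·(2 - 1) - 6 ≡ 5. → (1, 5)
3Q: (1, 5) + (2, 6). λ = (6 - 5)/(2 - 1) ≡ 1/1 mod 29. 1⁻¹ ≡ 1 (mod 29) since 1·1 = 1 ≡ 1, so λ ≡ 1.
  x = λ² - 1 - 2 = 1 - 3 ≡ 27; y = λ·(1 - 27) - 5 ≡ 27. → (27, 27)
4Q: (27, 27) + (2, 6). λ = (6 - 27)/(2 - 27) ≡ 8/4 mod 29. 4⁻¹ ≡ 22 (mod 29) since 4·22 = 88 ≡ 1, so λ ≡ 2.
  x = λ² - 27 - 2 = 4 - 29 ≡ 4; y = λ·(27 - 4) - 27 ≡ 19. → (4, 19)

(4, 19)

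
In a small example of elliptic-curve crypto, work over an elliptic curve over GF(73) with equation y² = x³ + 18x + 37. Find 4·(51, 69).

(18, 34)

Write P = (51, 69).
Double-and-add on 4 = (100)₂. Start with P = (51, 69) for the leading 1-bit.
double: tangent at (51, 69): λ = (3·51² + 18)/(2·69) ≡ 10/65. 65⁻¹ ≡ 9 (mod 73), so λ ≡ 10·9 ≡ 17.
  x = λ² - 51 - 51 = 289 - 102 ≡ 41; y = λ·(51 - 41) - 69 ≡ 28. → (41, 28)
double: tangent at (41, 28): λ = (3·41² + 18)/(2·28) ≡ 24/56. 56⁻¹ ≡ 30 (mod 73), so λ ≡ 24·30 ≡ 63.
  x = λ² - 41 - 41 = 3969 - 82 ≡ 18; y = λ·(41 - 18) - 28 ≡ 34. → (18, 34)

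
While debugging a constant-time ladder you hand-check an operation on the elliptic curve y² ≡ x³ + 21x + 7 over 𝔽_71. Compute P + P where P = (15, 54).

(65, 34)

tangent at (15, 54): λ = (3·15² + 21)/(2·54) ≡ 57/37. 37⁻¹ ≡ 48 (mod 71), so λ ≡ 57·48 ≡ 38.
  x = λ² - 15 - 15 = 1444 - 30 ≡ 65; y = λ·(15 - 65) - 54 ≡ 34. → (65, 34)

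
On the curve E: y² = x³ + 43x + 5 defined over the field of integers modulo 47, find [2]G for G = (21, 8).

tangent at (21, 8): λ = (3·21² + 43)/(2·8) ≡ 3/16. 16⁻¹ ≡ 3 (mod 47), so λ ≡ 3·3 ≡ 9.
  x = λ² - 21 - 21 = 81 - 42 ≡ 39; y = λ·(21 - 39) - 8 ≡ 18. → (39, 18)

(39, 18)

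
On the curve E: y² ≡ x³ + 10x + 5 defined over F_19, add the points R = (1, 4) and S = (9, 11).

(16, 9)

(1, 4) + (9, 11). λ = (11 - 4)/(9 - 1) ≡ 7/8 mod 19. 8⁻¹ ≡ 12 (mod 19), so λ ≡ 8.
  x = λ² - 1 - 9 = 64 - 10 ≡ 16; y = λ·(1 - 16) - 4 ≡ 9. → (16, 9)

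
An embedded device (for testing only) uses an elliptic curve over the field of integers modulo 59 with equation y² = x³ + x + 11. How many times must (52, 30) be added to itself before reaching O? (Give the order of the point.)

12

2P: tangent at (52, 30): λ = (3·52² + 1)/(2·30) ≡ 30/1. 1⁻¹ ≡ 1 (mod 59) since 1·1 = 1 ≡ 1, so λ ≡ 30·1 ≡ 30.
  x = λ² - 52 - 52 = 900 - 104 ≡ 29; y = λ·(52 - 29) - 30 ≡ 11. → (29, 11)
3P: (29, 11) + (52, 30). λ = (30 - 11)/(52 - 29) ≡ 19/23 mod 59. 23⁻¹ ≡ 18 (mod 59) since 23·18 = 414 ≡ 1, so λ ≡ 47.
  x = λ² - 29 - 52 = 2209 - 81 ≡ 4; y = λ·(29 - 4) - 11 ≡ 43. → (4, 43)
4P: (4, 43) + (52, 30). λ = (30 - 43)/(52 - 4) ≡ 46/48 mod 59. 48⁻¹ ≡ 16 (mod 59), so λ ≡ 28.
  x = λ² - 4 - 52 = 784 - 56 ≡ 20; y = λ·(4 - 20) - 43 ≡ 40. → (20, 40)
5P: (20, 40) + (52, 30). λ = (30 - 40)/(52 - 20) ≡ 49/32 mod 59. 32⁻¹ ≡ 24 (mod 59), so λ ≡ 55.
  x = λ² - 20 - 52 = 3025 - 72 ≡ 3; y = λ·(20 - 3) - 40 ≡ 10. → (3, 10)
6P: (3, 10) + (52, 30). λ = (30 - 10)/(52 - 3) ≡ 20/49 mod 59. 49⁻¹ ≡ 53 (mod 59), so λ ≡ 57.
  x = λ² - 3 - 52 = 3249 - 55 ≡ 8; y = λ·(3 - 8) - 10 ≡ 0. → (8, 0)
7P: (8, 0) + (52, 30). λ = (30 - 0)/(52 - 8) ≡ 30/44 mod 59. 44⁻¹ ≡ 55 (mod 59), so λ ≡ 57.
  x = λ² - 8 - 52 = 3249 - 60 ≡ 3; y = λ·(8 - 3) - 0 ≡ 49. → (3, 49)
8P: (3, 49) + (52, 30). λ = (30 - 49)/(52 - 3) ≡ 40/49 mod 59. 49⁻¹ ≡ 53 (mod 59) since 49·53 = 2597 ≡ 1, so λ ≡ 55.
  x = λ² - 3 - 52 = 3025 - 55 ≡ 20; y = λ·(3 - 20) - 49 ≡ 19. → (20, 19)
9P: (20, 19) + (52, 30). λ = (30 - 19)/(52 - 20) ≡ 11/32 mod 59. 32⁻¹ ≡ 24 (mod 59) since 32·24 = 768 ≡ 1, so λ ≡ 28.
  x = λ² - 20 - 52 = 784 - 72 ≡ 4; y = λ·(20 - 4) - 19 ≡ 16. → (4, 16)
10P: (4, 16) + (52, 30). λ = (30 - 16)/(52 - 4) ≡ 14/48 mod 59. 48⁻¹ ≡ 16 (mod 59), so λ ≡ 47.
  x = λ² - 4 - 52 = 2209 - 56 ≡ 29; y = λ·(4 - 29) - 16 ≡ 48. → (29, 48)
11P: (29, 48) + (52, 30). λ = (30 - 48)/(52 - 29) ≡ 41/23 mod 59. 23⁻¹ ≡ 18 (mod 59), so λ ≡ 30.
  x = λ² - 29 - 52 = 900 - 81 ≡ 52; y = λ·(29 - 52) - 48 ≡ 29. → (52, 29)
12P: (52, 29) + (52, 30): same x and y₁ ≡ -y₂, so the sum is O.
12P = O, so the order is 12.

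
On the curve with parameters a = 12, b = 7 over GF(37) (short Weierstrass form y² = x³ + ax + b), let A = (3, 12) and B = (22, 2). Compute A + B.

(5, 28)

(3, 12) + (22, 2). λ = (2 - 12)/(22 - 3) ≡ 27/19 mod 37. 19⁻¹ ≡ 2 (mod 37), so λ ≡ 17.
  x = λ² - 3 - 22 = 289 - 25 ≡ 5; y = λ·(3 - 5) - 12 ≡ 28. → (5, 28)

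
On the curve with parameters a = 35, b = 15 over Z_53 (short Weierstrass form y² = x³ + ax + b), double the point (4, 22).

tangent at (4, 22): λ = (3·4² + 35)/(2·22) ≡ 30/44. 44⁻¹ ≡ 47 (mod 53), so λ ≡ 30·47 ≡ 32.
  x = λ² - 4 - 4 = 1024 - 8 ≡ 9; y = λ·(4 - 9) - 22 ≡ 30. → (9, 30)

(9, 30)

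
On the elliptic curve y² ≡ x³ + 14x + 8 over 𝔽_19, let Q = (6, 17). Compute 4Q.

Double-and-add on 4 = (100)₂. Start with Q = (6, 17) for the leading 1-bit.
double: tangent at (6, 17): λ = (3·6² + 14)/(2·17) ≡ 8/15. 15⁻¹ ≡ 14 (mod 19) since 15·14 = 210 ≡ 1, so λ ≡ 8·14 ≡ 17.
  x = λ² - 6 - 6 = 289 - 12 ≡ 11; y = λ·(6 - 11) - 17 ≡ 12. → (11, 12)
double: tangent at (11, 12): λ = (3·11² + 14)/(2·12) ≡ 16/5. 5⁻¹ ≡ 4 (mod 19), so λ ≡ 16·4 ≡ 7.
  x = λ² - 11 - 11 = 49 - 22 ≡ 8; y = λ·(11 - 8) - 12 ≡ 9. → (8, 9)

(8, 9)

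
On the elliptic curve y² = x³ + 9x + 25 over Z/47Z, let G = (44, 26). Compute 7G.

Double-and-add on 7 = (111)₂. Start with G = (44, 26) for the leading 1-bit.
double: tangent at (44, 26): λ = (3·44² + 9)/(2·26) ≡ 36/5. 5⁻¹ ≡ 19 (mod 47) since 5·19 = 95 ≡ 1, so λ ≡ 36·19 ≡ 26.
  x = λ² - 44 - 44 = 676 - 88 ≡ 24; y = λ·(44 - 24) - 26 ≡ 24. → (24, 24)
add G: (24, 24) + (44, 26). λ = (26 - 24)/(44 - 24) ≡ 2/20 mod 47. 20⁻¹ ≡ 40 (mod 47), so λ ≡ 33.
  x = λ² - 24 - 44 = 1089 - 68 ≡ 34; y = λ·(24 - 34) - 24 ≡ 22. → (34, 22)
double: tangent at (34, 22): λ = (3·34² + 9)/(2·22) ≡ 46/44. 44⁻¹ ≡ 31 (mod 47), so λ ≡ 46·31 ≡ 16.
  x = λ² - 34 - 34 = 256 - 68 ≡ 0; y = λ·(34 - 0) - 22 ≡ 5. → (0, 5)
add G: (0, 5) + (44, 26). λ = (26 - 5)/(44 - 0) ≡ 21/44 mod 47. 44⁻¹ ≡ 31 (mod 47), so λ ≡ 40.
  x = λ² - 0 - 44 = 1600 - 44 ≡ 5; y = λ·(0 - 5) - 5 ≡ 30. → (5, 30)

(5, 30)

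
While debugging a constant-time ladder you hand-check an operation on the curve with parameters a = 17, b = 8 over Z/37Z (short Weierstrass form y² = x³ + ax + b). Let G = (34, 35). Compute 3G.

Repeated addition: build up to 3G.
2G: tangent at (34, 35): λ = (3·34² + 17)/(2·35) ≡ 7/33. 33⁻¹ ≡ 9 (mod 37), so λ ≡ 7·9 ≡ 26.
  x = λ² - 34 - 34 = 676 - 68 ≡ 16; y = λ·(34 - 16) - 35 ≡ 26. → (16, 26)
3G: (16, 26) + (34, 35). λ = (35 - 26)/(34 - 16) ≡ 9/18 mod 37. 18⁻¹ ≡ 35 (mod 37) since 18·35 = 630 ≡ 1, so λ ≡ 19.
  x = λ² - 16 - 34 = 361 - 50 ≡ 15; y = λ·(16 - 15) - 26 ≡ 30. → (15, 30)

(15, 30)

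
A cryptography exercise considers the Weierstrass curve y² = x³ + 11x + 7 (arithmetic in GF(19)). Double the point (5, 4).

tangent at (5, 4): λ = (3·5² + 11)/(2·4) ≡ 10/8. 8⁻¹ ≡ 12 (mod 19), so λ ≡ 10·12 ≡ 6.
  x = λ² - 5 - 5 = 36 - 10 ≡ 7; y = λ·(5 - 7) - 4 ≡ 3. → (7, 3)

(7, 3)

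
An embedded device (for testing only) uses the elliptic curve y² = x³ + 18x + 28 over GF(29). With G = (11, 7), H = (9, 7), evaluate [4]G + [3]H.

First 4G:
Repeated addition: build up to 4G.
2G: tangent at (11, 7): λ = (3·11² + 18)/(2·7) ≡ 4/14. 14⁻¹ ≡ 27 (mod 29), so λ ≡ 4·27 ≡ 21.
  x = λ² - 11 - 11 = 441 - 22 ≡ 13; y = λ·(11 - 13) - 7 ≡ 9. → (13, 9)
3G: (13, 9) + (11, 7). λ = (7 - 9)/(11 - 13) ≡ 27/27 mod 29. 27⁻¹ ≡ 14 (mod 29) since 27·14 = 378 ≡ 1, so λ ≡ 1.
  x = λ² - 13 - 11 = 1 - 24 ≡ 6; y = λ·(13 - 6) - 9 ≡ 27. → (6, 27)
4G: (6, 27) + (11, 7). λ = (7 - 27)/(11 - 6) ≡ 9/5 mod 29. 5⁻¹ ≡ 6 (mod 29) since 5·6 = 30 ≡ 1, so λ ≡ 25.
  x = λ² - 6 - 11 = 625 - 17 ≡ 28; y = λ·(6 - 28) - 27 ≡ 3. → (28, 3)
4G = (28, 3).
Next 3H:
Repeated addition: build up to 3H.
2H: tangent at (9, 7): λ = (3·9² + 18)/(2·7) ≡ 0/14. 14⁻¹ ≡ 27 (mod 29), so λ ≡ 0·27 ≡ 0.
  x = λ² - 9 - 9 = 0 - 18 ≡ 11; y = λ·(9 - 11) - 7 ≡ 22. → (11, 22)
3H: (11, 22) + (9, 7). λ = (7 - 22)/(9 - 11) ≡ 14/27 mod 29. 27⁻¹ ≡ 14 (mod 29), so λ ≡ 22.
  x = λ² - 11 - 9 = 484 - 20 ≡ 0; y = λ·(11 - 0) - 22 ≡ 17. → (0, 17)
3H = (0, 17).
Finally 4G + 3H:
(28, 3) + (0, 17). λ = (17 - 3)/(0 - 28) ≡ 14/1 mod 29. 1⁻¹ ≡ 1 (mod 29) since 1·1 = 1 ≡ 1, so λ ≡ 14.
  x = λ² - 28 - 0 = 196 - 28 ≡ 23; y = λ·(28 - 23) - 3 ≡ 9. → (23, 9)

(23, 9)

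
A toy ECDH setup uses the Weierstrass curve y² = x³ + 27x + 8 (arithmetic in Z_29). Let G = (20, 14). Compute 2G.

(12, 1)

tangent at (20, 14): λ = (3·20² + 27)/(2·14) ≡ 9/28. 28⁻¹ ≡ 28 (mod 29), so λ ≡ 9·28 ≡ 20.
  x = λ² - 20 - 20 = 400 - 40 ≡ 12; y = λ·(20 - 12) - 14 ≡ 1. → (12, 1)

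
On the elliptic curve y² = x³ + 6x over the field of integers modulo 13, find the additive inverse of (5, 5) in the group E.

-(5, 5) = (5, -5 mod 13) = (5, 8).

(5, 8)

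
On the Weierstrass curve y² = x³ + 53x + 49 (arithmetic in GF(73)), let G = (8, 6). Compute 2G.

(11, 24)

tangent at (8, 6): λ = (3·8² + 53)/(2·6) ≡ 26/12. 12⁻¹ ≡ 67 (mod 73), so λ ≡ 26·67 ≡ 63.
  x = λ² - 8 - 8 = 3969 - 16 ≡ 11; y = λ·(8 - 11) - 6 ≡ 24. → (11, 24)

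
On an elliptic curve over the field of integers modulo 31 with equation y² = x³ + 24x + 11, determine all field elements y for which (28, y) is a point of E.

x³ + 24x + 11 = 22635 ≡ 5 (mod 31).
Square roots of 5 mod 31: 6 and 25 (since 6² = 36 ≡ 5).

6, 25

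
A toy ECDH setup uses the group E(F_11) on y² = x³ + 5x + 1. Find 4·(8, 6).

Write Q = (8, 6).
Repeated addition: build up to 4Q.
2Q: tangent at (8, 6): λ = (3·8² + 5)/(2·6) ≡ 10/1. 1⁻¹ ≡ 1 (mod 11), so λ ≡ 10·1 ≡ 10.
  x = λ² - 8 - 8 = 100 - 16 ≡ 7; y = λ·(8 - 7) - 6 ≡ 4. → (7, 4)
3Q: (7, 4) + (8, 6). λ = (6 - 4)/(8 - 7) ≡ 2/1 mod 11. 1⁻¹ ≡ 1 (mod 11) since 1·1 = 1 ≡ 1, so λ ≡ 2.
  x = λ² - 7 - 8 = 4 - 15 ≡ 0; y = λ·(7 - 0) - 4 ≡ 10. → (0, 10)
4Q: (0, 10) + (8, 6). λ = (6 - 10)/(8 - 0) ≡ 7/8 mod 11. 8⁻¹ ≡ 7 (mod 11), so λ ≡ 5.
  x = λ² - 0 - 8 = 25 - 8 ≡ 6; y = λ·(0 - 6) - 10 ≡ 4. → (6, 4)

(6, 4)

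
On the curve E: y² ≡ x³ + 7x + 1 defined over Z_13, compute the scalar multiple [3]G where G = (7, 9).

(2, 7)

Repeated addition: build up to 3G.
2G: tangent at (7, 9): λ = (3·7² + 7)/(2·9) ≡ 11/5. 5⁻¹ ≡ 8 (mod 13), so λ ≡ 11·8 ≡ 10.
  x = λ² - 7 - 7 = 100 - 14 ≡ 8; y = λ·(7 - 8) - 9 ≡ 7. → (8, 7)
3G: (8, 7) + (7, 9). λ = (9 - 7)/(7 - 8) ≡ 2/12 mod 13. 12⁻¹ ≡ 12 (mod 13), so λ ≡ 11.
  x = λ² - 8 - 7 = 121 - 15 ≡ 2; y = λ·(8 - 2) - 7 ≡ 7. → (2, 7)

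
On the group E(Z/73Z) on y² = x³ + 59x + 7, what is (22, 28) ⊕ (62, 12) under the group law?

(68, 5)

(22, 28) + (62, 12). λ = (12 - 28)/(62 - 22) ≡ 57/40 mod 73. 40⁻¹ ≡ 42 (mod 73) since 40·42 = 1680 ≡ 1, so λ ≡ 58.
  x = λ² - 22 - 62 = 3364 - 84 ≡ 68; y = λ·(22 - 68) - 28 ≡ 5. → (68, 5)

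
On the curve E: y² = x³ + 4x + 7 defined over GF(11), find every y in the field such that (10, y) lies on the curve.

none

x³ + 4x + 7 = 1047 ≡ 2 (mod 11).
2 is a non-residue mod 11; no y exists.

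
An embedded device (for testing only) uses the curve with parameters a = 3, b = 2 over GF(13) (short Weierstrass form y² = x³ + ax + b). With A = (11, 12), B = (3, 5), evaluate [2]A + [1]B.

(4, 0)

First 2A:
Repeated addition: build up to 2A.
2A: tangent at (11, 12): λ = (3·11² + 3)/(2·12) ≡ 2/11. 11⁻¹ ≡ 6 (mod 13) since 11·6 = 66 ≡ 1, so λ ≡ 2·6 ≡ 12.
  x = λ² - 11 - 11 = 144 - 22 ≡ 5; y = λ·(11 - 5) - 12 ≡ 8. → (5, 8)
2A = (5, 8).
Finally 2A + B:
(5, 8) + (3, 5). λ = (5 - 8)/(3 - 5) ≡ 10/11 mod 13. 11⁻¹ ≡ 6 (mod 13) since 11·6 = 66 ≡ 1, so λ ≡ 8.
  x = λ² - 5 - 3 = 64 - 8 ≡ 4; y = λ·(5 - 4) - 8 ≡ 0. → (4, 0)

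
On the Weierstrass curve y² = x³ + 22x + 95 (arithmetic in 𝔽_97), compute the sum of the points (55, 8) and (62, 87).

(46, 52)

(55, 8) + (62, 87). λ = (87 - 8)/(62 - 55) ≡ 79/7 mod 97. 7⁻¹ ≡ 14 (mod 97), so λ ≡ 39.
  x = λ² - 55 - 62 = 1521 - 117 ≡ 46; y = λ·(55 - 46) - 8 ≡ 52. → (46, 52)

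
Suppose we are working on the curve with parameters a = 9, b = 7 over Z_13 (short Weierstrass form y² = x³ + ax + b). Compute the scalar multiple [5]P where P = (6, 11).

Double-and-add on 5 = (101)₂. Start with P = (6, 11) for the leading 1-bit.
double: tangent at (6, 11): λ = (3·6² + 9)/(2·11) ≡ 0/9. 9⁻¹ ≡ 3 (mod 13), so λ ≡ 0·3 ≡ 0.
  x = λ² - 6 - 6 = 0 - 12 ≡ 1; y = λ·(6 - 1) - 11 ≡ 2. → (1, 2)
double: tangent at (1, 2): λ = (3·1² + 9)/(2·2) ≡ 12/4. 4⁻¹ ≡ 10 (mod 13), so λ ≡ 12·10 ≡ 3.
  x = λ² - 1 - 1 = 9 - 2 ≡ 7; y = λ·(1 - 7) - 2 ≡ 6. → (7, 6)
add P: (7, 6) + (6, 11). λ = (11 - 6)/(6 - 7) ≡ 5/12 mod 13. 12⁻¹ ≡ 12 (mod 13) since 12·12 = 144 ≡ 1, so λ ≡ 8.
  x = λ² - 7 - 6 = 64 - 13 ≡ 12; y = λ·(7 - 12) - 6 ≡ 6. → (12, 6)

(12, 6)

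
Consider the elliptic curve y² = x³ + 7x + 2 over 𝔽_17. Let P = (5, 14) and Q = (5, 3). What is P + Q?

O

The two points share x = 5 and their y-coordinates satisfy 14 + 3 ≡ 0 (mod 17), so they are inverses. Their sum is the point at infinity.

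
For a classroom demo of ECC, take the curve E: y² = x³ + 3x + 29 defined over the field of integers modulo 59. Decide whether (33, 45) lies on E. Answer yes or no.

no

y² = 45² ≡ 19; x³ + 3x + 29 = 36065 ≡ 16 (mod 59). 19 ≠ 16.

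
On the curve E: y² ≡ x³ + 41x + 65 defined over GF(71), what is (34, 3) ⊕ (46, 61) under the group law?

(40, 39)

(34, 3) + (46, 61). λ = (61 - 3)/(46 - 34) ≡ 58/12 mod 71. 12⁻¹ ≡ 6 (mod 71), so λ ≡ 64.
  x = λ² - 34 - 46 = 4096 - 80 ≡ 40; y = λ·(34 - 40) - 3 ≡ 39. → (40, 39)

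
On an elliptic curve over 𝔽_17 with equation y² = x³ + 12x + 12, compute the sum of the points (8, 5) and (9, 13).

(13, 6)

(8, 5) + (9, 13). λ = (13 - 5)/(9 - 8) ≡ 8/1 mod 17. 1⁻¹ ≡ 1 (mod 17), so λ ≡ 8.
  x = λ² - 8 - 9 = 64 - 17 ≡ 13; y = λ·(8 - 13) - 5 ≡ 6. → (13, 6)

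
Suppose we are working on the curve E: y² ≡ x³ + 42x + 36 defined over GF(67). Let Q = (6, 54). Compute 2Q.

tangent at (6, 54): λ = (3·6² + 42)/(2·54) ≡ 16/41. 41⁻¹ ≡ 18 (mod 67), so λ ≡ 16·18 ≡ 20.
  x = λ² - 6 - 6 = 400 - 12 ≡ 53; y = λ·(6 - 53) - 54 ≡ 11. → (53, 11)

(53, 11)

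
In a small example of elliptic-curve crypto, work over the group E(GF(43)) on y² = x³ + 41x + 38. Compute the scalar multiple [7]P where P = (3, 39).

Double-and-add on 7 = (111)₂. Start with P = (3, 39) for the leading 1-bit.
double: tangent at (3, 39): λ = (3·3² + 41)/(2·39) ≡ 25/35. 35⁻¹ ≡ 16 (mod 43), so λ ≡ 25·16 ≡ 13.
  x = λ² - 3 - 3 = 169 - 6 ≡ 34; y = λ·(3 - 34) - 39 ≡ 31. → (34, 31)
add P: (34, 31) + (3, 39). λ = (39 - 31)/(3 - 34) ≡ 8/12 mod 43. 12⁻¹ ≡ 18 (mod 43), so λ ≡ 15.
  x = λ² - 34 - 3 = 225 - 37 ≡ 16; y = λ·(34 - 16) - 31 ≡ 24. → (16, 24)
double: tangent at (16, 24): λ = (3·16² + 41)/(2·24) ≡ 35/5. 5⁻¹ ≡ 26 (mod 43), so λ ≡ 35·26 ≡ 7.
  x = λ² - 16 - 16 = 49 - 32 ≡ 17; y = λ·(16 - 17) - 24 ≡ 12. → (17, 12)
add P: (17, 12) + (3, 39). λ = (39 - 12)/(3 - 17) ≡ 27/29 mod 43. 29⁻¹ ≡ 3 (mod 43), so λ ≡ 38.
  x = λ² - 17 - 3 = 1444 - 20 ≡ 5; y = λ·(17 - 5) - 12 ≡ 14. → (5, 14)

(5, 14)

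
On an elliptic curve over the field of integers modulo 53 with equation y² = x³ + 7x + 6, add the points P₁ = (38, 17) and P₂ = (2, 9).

(51, 39)

(38, 17) + (2, 9). λ = (9 - 17)/(2 - 38) ≡ 45/17 mod 53. 17⁻¹ ≡ 25 (mod 53), so λ ≡ 12.
  x = λ² - 38 - 2 = 144 - 40 ≡ 51; y = λ·(38 - 51) - 17 ≡ 39. → (51, 39)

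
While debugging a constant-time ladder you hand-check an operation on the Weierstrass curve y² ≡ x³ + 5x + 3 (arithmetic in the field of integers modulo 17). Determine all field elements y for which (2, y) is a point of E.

2, 15

x³ + 5x + 3 = 21 ≡ 4 (mod 17).
Square roots of 4 mod 17: 2 and 15 (since 2² = 4 ≡ 4).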